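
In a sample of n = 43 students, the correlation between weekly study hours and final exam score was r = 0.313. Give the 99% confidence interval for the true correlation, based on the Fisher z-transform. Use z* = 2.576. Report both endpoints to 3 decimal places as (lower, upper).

z_r = atanh(0.313) = 0.323868;  SE = 1/√(n−3) = 1/√40 = 0.158114
z-limits: 0.323868 ± 2.576·0.158114 = 0.323868 ± 0.407302 = [-0.083434, 0.731170]
ρ-limits: (tanh -0.083434, tanh 0.731170) = (-0.083, 0.624)

(-0.083, 0.624)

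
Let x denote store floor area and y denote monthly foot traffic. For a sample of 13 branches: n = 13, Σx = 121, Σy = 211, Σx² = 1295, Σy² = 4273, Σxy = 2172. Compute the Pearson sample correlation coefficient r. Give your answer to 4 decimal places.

S_xy = nΣxy − ΣxΣy = 13·2172 − 121·211 = 28236 − 25531 = 2705
S_xx = nΣx² − (Σx)² = 13·1295 − 121² = 16835 − 14641 = 2194
S_yy = nΣy² − (Σy)² = 13·4273 − 211² = 55549 − 44521 = 11028
r = S_xy / √(S_xx·S_yy) = 2705 / √(2194·11028) = 2705 / √24195432 = 2705 / 4918.8852 = 0.5499

0.5499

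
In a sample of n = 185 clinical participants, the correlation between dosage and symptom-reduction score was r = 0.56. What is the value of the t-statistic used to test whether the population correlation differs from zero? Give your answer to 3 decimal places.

1 − r² = 1 − 0.3136 = 0.6864;  √(1−r²) = 0.828493
√(n−2) = √183 = 13.527749
t = r·√(n−2)/√(1−r²) = 0.56 · 13.527749 / 0.828493 = 9.144

9.144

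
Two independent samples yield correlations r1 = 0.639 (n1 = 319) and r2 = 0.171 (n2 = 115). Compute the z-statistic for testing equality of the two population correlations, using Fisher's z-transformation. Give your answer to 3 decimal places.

z1 = atanh(0.639) = 0.756482,  z2 = atanh(0.171) = 0.172697
SE = √(1/(n1−3) + 1/(n2−3)) = √(1/316 + 1/112) = √(0.0031646 + 0.0089286) = √0.0120932 = 0.109969
z = (z1 − z2)/SE = (0.756482 − 0.172697) / 0.109969 = 0.583785 / 0.109969 = 5.309

5.309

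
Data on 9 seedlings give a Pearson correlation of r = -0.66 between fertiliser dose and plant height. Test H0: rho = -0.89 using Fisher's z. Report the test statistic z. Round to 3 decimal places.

Fisher z: atanh(-0.66) = -0.792814, atanh(-0.89) = -1.421926
z = (z_r − z_0)·√(n−3) = (-0.792814 − (-1.421926))·√6 = 0.629112 · 2.449490 = 1.541

1.541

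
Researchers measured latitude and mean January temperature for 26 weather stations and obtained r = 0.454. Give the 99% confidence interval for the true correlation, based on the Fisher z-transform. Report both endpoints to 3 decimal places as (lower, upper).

(-0.047, 0.773)

z_r = atanh(0.454) = 0.489727;  SE = 1/√(n−3) = 1/√23 = 0.208514
z-limits: 0.489727 ± 2.576·0.208514 = 0.489727 ± 0.537132 = [-0.047405, 1.026859]
ρ-limits: (tanh -0.047405, tanh 1.026859) = (-0.047, 0.773)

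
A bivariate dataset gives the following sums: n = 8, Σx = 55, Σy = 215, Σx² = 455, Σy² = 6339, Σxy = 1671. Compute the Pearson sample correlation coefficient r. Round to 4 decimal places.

0.9289

Numerator: nΣxy − (Σx)(Σy) = 8·1671 − (55)(215) = 1543
Denominator: √[(nΣx²−(Σx)²)(nΣy²−(Σy)²)]
  nΣx²−(Σx)² = 8·455 − 3025 = 615;  nΣy²−(Σy)² = 8·6339 − 46225 = 4487
  √(615·4487) = √2759505 = 1661.1758
r = 1543 / 1661.1758 = 0.9289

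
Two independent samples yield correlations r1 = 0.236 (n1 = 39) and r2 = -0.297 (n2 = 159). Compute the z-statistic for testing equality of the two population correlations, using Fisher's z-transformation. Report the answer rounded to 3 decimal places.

Fisher z-transforms: z1 = atanh(0.236) = 0.240534, z2 = atanh(-0.297) = -0.306226; difference d = 0.546760
Var(d) = 1/36 + 1/156 = 0.0277778 + 0.0064103 = 0.0341881
z = d/√Var(d) = 0.546760 / √0.0341881 = 0.546760 / 0.184900 = 2.957

2.957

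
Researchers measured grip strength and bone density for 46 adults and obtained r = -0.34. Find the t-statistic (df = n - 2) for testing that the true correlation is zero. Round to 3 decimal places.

1 − r² = 1 − 0.1156 = 0.8844;  √(1−r²) = 0.940425
√(n−2) = √44 = 6.633250
t = r·√(n−2)/√(1−r²) = -0.34 · 6.633250 / 0.940425 = -2.398

-2.398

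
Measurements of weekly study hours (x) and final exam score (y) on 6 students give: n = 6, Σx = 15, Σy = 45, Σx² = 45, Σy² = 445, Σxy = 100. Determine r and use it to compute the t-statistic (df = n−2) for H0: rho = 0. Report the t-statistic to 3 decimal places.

S_xy = nΣxy − ΣxΣy = 6·100 − 15·45 = 600 − 675 = -75
S_xx = nΣx² − (Σx)² = 6·45 − 15² = 270 − 225 = 45
S_yy = nΣy² − (Σy)² = 6·445 − 45² = 2670 − 2025 = 645
r = S_xy / √(S_xx·S_yy) = -75 / √(45·645) = -75 / √29025 = -75 / 170.3673 = -0.4402
t = r·√(n−2)/√(1−r²) = -0.4402·√4 / √(1−0.193776) = -0.880400 / 0.897900 = -0.981

-0.981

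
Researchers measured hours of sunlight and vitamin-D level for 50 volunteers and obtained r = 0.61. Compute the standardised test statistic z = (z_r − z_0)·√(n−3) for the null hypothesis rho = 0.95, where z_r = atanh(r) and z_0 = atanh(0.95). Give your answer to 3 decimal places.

z_r = atanh(0.61) = 0.708921,  z_0 = atanh(0.95) = 1.831781
SE = 1/√(n−3) = 1/√47 = 0.145865
z = (z_r − z_0)/SE = (0.708921 − 1.831781) / 0.145865 = -1.122860 / 0.145865 = -7.698

-7.698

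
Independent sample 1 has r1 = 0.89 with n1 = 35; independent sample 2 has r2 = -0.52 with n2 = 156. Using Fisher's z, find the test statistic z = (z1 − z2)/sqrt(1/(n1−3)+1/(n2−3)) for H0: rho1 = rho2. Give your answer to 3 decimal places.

z1 = atanh(0.89) = 1.421926,  z2 = atanh(-0.52) = -0.576340
SE = √(1/(n1−3) + 1/(n2−3)) = √(1/32 + 1/153) = √(0.0312500 + 0.0065359) = √0.0377859 = 0.194386
z = (z1 − z2)/SE = (1.421926 − (-0.576340)) / 0.194386 = 1.998266 / 0.194386 = 10.280

10.280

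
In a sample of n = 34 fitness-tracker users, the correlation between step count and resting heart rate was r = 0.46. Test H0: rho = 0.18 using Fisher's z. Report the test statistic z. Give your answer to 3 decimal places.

1.756

Fisher z: atanh(0.46) = 0.497311, atanh(0.18) = 0.181983
z = (z_r − z_0)·√(n−3) = (0.497311 − 0.181983)·√31 = 0.315328 · 5.567764 = 1.756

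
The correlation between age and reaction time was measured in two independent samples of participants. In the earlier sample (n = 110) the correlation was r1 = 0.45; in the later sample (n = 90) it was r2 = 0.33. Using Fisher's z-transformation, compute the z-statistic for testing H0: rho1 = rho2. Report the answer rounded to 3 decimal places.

0.983

z1 = atanh(0.45) = 0.484700,  z2 = atanh(0.33) = 0.342828
SE = √(1/(n1−3) + 1/(n2−3)) = √(1/107 + 1/87) = √(0.0093458 + 0.0114943) = √0.0208401 = 0.144361
z = (z1 − z2)/SE = (0.484700 − 0.342828) / 0.144361 = 0.141872 / 0.144361 = 0.983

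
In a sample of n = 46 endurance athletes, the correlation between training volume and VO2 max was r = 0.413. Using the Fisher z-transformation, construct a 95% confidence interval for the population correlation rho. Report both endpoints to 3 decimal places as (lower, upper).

z_r = atanh(0.413) = 0.439223;  SE = 1/√(n−3) = 1/√43 = 0.152499
z-limits: 0.439223 ± 1.960·0.152499 = 0.439223 ± 0.298898 = [0.140325, 0.738121]
ρ-limits: (tanh 0.140325, tanh 0.738121) = (0.139, 0.628)

(0.139, 0.628)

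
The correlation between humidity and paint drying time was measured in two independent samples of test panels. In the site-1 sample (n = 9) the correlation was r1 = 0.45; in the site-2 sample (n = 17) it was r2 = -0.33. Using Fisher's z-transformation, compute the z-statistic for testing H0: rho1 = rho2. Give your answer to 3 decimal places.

z1 = atanh(0.45) = 0.484700,  z2 = atanh(-0.33) = -0.342828
SE = √(1/(n1−3) + 1/(n2−3)) = √(1/6 + 1/14) = √(0.1666667 + 0.0714286) = √0.2380953 = 0.487950
z = (z1 − z2)/SE = (0.484700 − (-0.342828)) / 0.487950 = 0.827528 / 0.487950 = 1.696

1.696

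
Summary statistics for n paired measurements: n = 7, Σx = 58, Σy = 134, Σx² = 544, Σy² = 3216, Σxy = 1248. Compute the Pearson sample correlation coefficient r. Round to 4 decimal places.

Numerator: nΣxy − (Σx)(Σy) = 7·1248 − (58)(134) = 964
Denominator: √[(nΣx²−(Σx)²)(nΣy²−(Σy)²)]
  nΣx²−(Σx)² = 7·544 − 3364 = 444;  nΣy²−(Σy)² = 7·3216 − 17956 = 4556
  √(444·4556) = √2022864 = 1422.2742
r = 964 / 1422.2742 = 0.6778

0.6778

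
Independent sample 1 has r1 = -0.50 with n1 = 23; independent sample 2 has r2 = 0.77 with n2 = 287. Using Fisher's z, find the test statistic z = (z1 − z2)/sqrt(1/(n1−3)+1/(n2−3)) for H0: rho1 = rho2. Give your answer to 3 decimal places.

-6.785

Fisher z-transforms: z1 = atanh(-0.50) = -0.549306, z2 = atanh(0.77) = 1.020328; difference d = -1.569634
Var(d) = 1/20 + 1/284 = 0.0500000 + 0.0035211 = 0.0535211
z = d/√Var(d) = -1.569634 / √0.0535211 = -1.569634 / 0.231346 = -6.785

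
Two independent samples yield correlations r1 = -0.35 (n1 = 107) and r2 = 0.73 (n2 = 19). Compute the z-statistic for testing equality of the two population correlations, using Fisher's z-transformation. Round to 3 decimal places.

Fisher z-transforms: z1 = atanh(-0.35) = -0.365444, z2 = atanh(0.73) = 0.928727; difference d = -1.294171
Var(d) = 1/104 + 1/16 = 0.0096154 + 0.0625000 = 0.0721154
z = d/√Var(d) = -1.294171 / √0.0721154 = -1.294171 / 0.268543 = -4.819

-4.819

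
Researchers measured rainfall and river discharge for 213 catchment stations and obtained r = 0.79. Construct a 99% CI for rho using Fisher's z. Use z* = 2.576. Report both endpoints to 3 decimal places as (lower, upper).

(0.713, 0.848)

z_r = atanh(0.79) = 1.071432;  SE = 1/√(n−3) = 1/√210 = 0.069007
z-limits: 1.071432 ± 2.576·0.069007 = 1.071432 ± 0.177762 = [0.893670, 1.249194]
ρ-limits: (tanh 0.893670, tanh 1.249194) = (0.713, 0.848)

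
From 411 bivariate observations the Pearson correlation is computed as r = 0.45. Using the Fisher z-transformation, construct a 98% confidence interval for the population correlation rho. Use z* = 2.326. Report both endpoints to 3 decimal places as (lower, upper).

(0.354, 0.537)

z_r = atanh(0.45) = 0.484700;  SE = 1/√(n−3) = 1/√408 = 0.049507
z-limits: 0.484700 ± 2.326·0.049507 = 0.484700 ± 0.115153 = [0.369547, 0.599853]
ρ-limits: (tanh 0.369547, tanh 0.599853) = (0.354, 0.537)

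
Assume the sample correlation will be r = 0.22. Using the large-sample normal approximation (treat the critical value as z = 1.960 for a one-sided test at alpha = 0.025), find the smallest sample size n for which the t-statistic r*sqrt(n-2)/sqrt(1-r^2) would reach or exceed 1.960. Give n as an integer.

78

r√(n−2)/√(1−r²) ≥ 1.960  ⇔  n−2 ≥ (1.960)²·(1−r²)/r²
(1−r²)/r² = (1−0.0484)/0.0484 = 19.6612
n ≥ 2 + 3.8416·19.6612 = 2 + 75.5305 = 77.5305
⌈77.5305⌉ = 78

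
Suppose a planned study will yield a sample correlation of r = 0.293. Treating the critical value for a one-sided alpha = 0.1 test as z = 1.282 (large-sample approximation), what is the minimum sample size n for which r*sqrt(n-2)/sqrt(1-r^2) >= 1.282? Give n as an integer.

20

Need r·√(n−2)/√(1−r²) ≥ 1.282
√(n−2) ≥ 1.282·√(1−0.085849) / 0.293 = 1.282·0.956112 / 0.293 = 4.1834
n−2 ≥ 17.5008  ⇒  n ≥ 19.5008
Smallest integer n = 20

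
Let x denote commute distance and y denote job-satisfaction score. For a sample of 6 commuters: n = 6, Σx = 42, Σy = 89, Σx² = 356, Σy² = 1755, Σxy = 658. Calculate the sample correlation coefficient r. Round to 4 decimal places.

S_xy = nΣxy − ΣxΣy = 6·658 − 42·89 = 3948 − 3738 = 210
S_xx = nΣx² − (Σx)² = 6·356 − 42² = 2136 − 1764 = 372
S_yy = nΣy² − (Σy)² = 6·1755 − 89² = 10530 − 7921 = 2609
r = S_xy / √(S_xx·S_yy) = 210 / √(372·2609) = 210 / √970548 = 210 / 985.1639 = 0.2132

0.2132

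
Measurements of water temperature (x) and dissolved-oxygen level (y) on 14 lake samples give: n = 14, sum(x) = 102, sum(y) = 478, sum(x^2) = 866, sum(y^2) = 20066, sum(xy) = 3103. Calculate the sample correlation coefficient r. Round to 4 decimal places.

-0.5595

S_xy = nΣxy − ΣxΣy = 14·3103 − 102·478 = 43442 − 48756 = -5314
S_xx = nΣx² − (Σx)² = 14·866 − 102² = 12124 − 10404 = 1720
S_yy = nΣy² − (Σy)² = 14·20066 − 478² = 280924 − 228484 = 52440
r = S_xy / √(S_xx·S_yy) = -5314 / √(1720·52440) = -5314 / √90196800 = -5314 / 9497.1996 = -0.5595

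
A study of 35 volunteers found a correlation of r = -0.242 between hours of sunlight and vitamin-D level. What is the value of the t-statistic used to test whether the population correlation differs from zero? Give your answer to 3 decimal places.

-1.433

t = r·√(n−2) / √(1−r²) with r = -0.242, n = 35
  = -0.242·√33 / √(1 − 0.058564)
  = -0.242·5.744563 / 0.970276
  = -1.390184 / 0.970276 = -1.433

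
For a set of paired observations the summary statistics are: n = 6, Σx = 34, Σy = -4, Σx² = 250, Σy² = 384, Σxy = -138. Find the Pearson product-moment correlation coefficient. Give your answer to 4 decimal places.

-0.7800

Numerator: nΣxy − (Σx)(Σy) = 6·(-138) − (34)(-4) = -692
Denominator: √[(nΣx²−(Σx)²)(nΣy²−(Σy)²)]
  nΣx²−(Σx)² = 6·250 − 1156 = 344;  nΣy²−(Σy)² = 6·384 − 16 = 2288
  √(344·2288) = √787072 = 887.1708
r = -692 / 887.1708 = -0.7800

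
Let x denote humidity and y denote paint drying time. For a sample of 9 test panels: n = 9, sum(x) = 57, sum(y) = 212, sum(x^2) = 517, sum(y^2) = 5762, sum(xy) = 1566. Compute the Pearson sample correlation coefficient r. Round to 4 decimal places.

0.6451

S_xy = nΣxy − ΣxΣy = 9·1566 − 57·212 = 14094 − 12084 = 2010
S_xx = nΣx² − (Σx)² = 9·517 − 57² = 4653 − 3249 = 1404
S_yy = nΣy² − (Σy)² = 9·5762 − 212² = 51858 − 44944 = 6914
r = S_xy / √(S_xx·S_yy) = 2010 / √(1404·6914) = 2010 / √9707256 = 2010 / 3115.6470 = 0.6451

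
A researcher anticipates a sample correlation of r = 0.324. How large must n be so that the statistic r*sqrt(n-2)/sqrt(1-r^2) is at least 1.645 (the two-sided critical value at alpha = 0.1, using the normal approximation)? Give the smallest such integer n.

r√(n−2)/√(1−r²) ≥ 1.645  ⇔  n−2 ≥ (1.645)²·(1−r²)/r²
(1−r²)/r² = (1−0.104976)/0.104976 = 8.5260
n ≥ 2 + 2.706025·8.5260 = 2 + 23.0716 = 25.0716
⌈25.0716⌉ = 26

26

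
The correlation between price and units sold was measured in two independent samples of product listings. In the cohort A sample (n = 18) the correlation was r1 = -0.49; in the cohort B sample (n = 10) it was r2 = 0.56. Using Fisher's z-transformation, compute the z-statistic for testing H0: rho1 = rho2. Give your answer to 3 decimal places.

-2.554

Fisher z-transforms: z1 = atanh(-0.49) = -0.536060, z2 = atanh(0.56) = 0.632833; difference d = -1.168893
Var(d) = 1/15 + 1/7 = 0.0666667 + 0.1428571 = 0.2095238
z = d/√Var(d) = -1.168893 / √0.2095238 = -1.168893 / 0.457738 = -2.554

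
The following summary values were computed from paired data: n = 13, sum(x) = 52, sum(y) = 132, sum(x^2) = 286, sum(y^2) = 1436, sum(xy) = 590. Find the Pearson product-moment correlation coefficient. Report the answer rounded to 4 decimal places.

0.7176

S_xy = nΣxy − ΣxΣy = 13·590 − 52·132 = 7670 − 6864 = 806
S_xx = nΣx² − (Σx)² = 13·286 − 52² = 3718 − 2704 = 1014
S_yy = nΣy² − (Σy)² = 13·1436 − 132² = 18668 − 17424 = 1244
r = S_xy / √(S_xx·S_yy) = 806 / √(1014·1244) = 806 / √1261416 = 806 / 1123.1278 = 0.7176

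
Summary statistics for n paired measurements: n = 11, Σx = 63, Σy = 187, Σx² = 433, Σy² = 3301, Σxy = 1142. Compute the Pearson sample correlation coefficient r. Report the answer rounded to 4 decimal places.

0.7566

S_xy = nΣxy − ΣxΣy = 11·1142 − 63·187 = 12562 − 11781 = 781
S_xx = nΣx² − (Σx)² = 11·433 − 63² = 4763 − 3969 = 794
S_yy = nΣy² − (Σy)² = 11·3301 − 187² = 36311 − 34969 = 1342
r = S_xy / √(S_xx·S_yy) = 781 / √(794·1342) = 781 / √1065548 = 781 / 1032.2538 = 0.7566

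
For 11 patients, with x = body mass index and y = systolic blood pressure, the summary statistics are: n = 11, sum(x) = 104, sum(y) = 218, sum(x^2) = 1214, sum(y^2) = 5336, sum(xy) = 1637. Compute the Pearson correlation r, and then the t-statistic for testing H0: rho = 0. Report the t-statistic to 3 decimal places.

-5.451

Numerator: nΣxy − (Σx)(Σy) = 11·1637 − (104)(218) = -4665
Denominator: √[(nΣx²−(Σx)²)(nΣy²−(Σy)²)]
  nΣx²−(Σx)² = 11·1214 − 10816 = 2538;  nΣy²−(Σy)² = 11·5336 − 47524 = 11172
  √(2538·11172) = √28354536 = 5324.8977
r = -4665 / 5324.8977 = -0.8761
t = r·√(n−2)/√(1−r²) = -0.8761·√9 / √(1−0.767551) = -2.628300 / 0.482130 = -5.451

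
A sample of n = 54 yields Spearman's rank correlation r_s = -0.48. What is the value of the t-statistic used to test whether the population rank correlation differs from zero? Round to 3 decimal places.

t = r_s·√(n−2) / √(1−r_s²) with r_s = -0.48, n = 54
  = -0.48·√52 / √(1 − 0.2304)
  = -0.48·7.211103 / 0.877268
  = -3.461329 / 0.877268 = -3.946

-3.946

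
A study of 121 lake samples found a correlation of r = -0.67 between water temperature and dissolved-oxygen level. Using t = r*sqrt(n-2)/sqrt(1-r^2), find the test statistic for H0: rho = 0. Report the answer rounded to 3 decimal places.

-9.845

t = r·√(n−2) / √(1−r²) with r = -0.67, n = 121
  = -0.67·√119 / √(1 − 0.4489)
  = -0.67·10.908712 / 0.742361
  = -7.308837 / 0.742361 = -9.845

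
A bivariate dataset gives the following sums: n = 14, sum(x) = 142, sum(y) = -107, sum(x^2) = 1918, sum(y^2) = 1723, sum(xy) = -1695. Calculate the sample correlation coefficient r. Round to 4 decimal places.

-0.9272

S_xy = nΣxy − ΣxΣy = 14·(-1695) − 142·(-107) = -23730 − (-15194) = -8536
S_xx = nΣx² − (Σx)² = 14·1918 − 142² = 26852 − 20164 = 6688
S_yy = nΣy² − (Σy)² = 14·1723 − (-107)² = 24122 − 11449 = 12673
r = S_xy / √(S_xx·S_yy) = -8536 / √(6688·12673) = -8536 / √84757024 = -8536 / 9206.3578 = -0.9272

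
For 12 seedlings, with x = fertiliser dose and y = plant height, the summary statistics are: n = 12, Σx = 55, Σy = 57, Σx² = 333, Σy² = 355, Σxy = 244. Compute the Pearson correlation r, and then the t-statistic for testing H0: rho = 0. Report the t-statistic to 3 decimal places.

-0.676

S_xy = nΣxy − ΣxΣy = 12·244 − 55·57 = 2928 − 3135 = -207
S_xx = nΣx² − (Σx)² = 12·333 − 55² = 3996 − 3025 = 971
S_yy = nΣy² − (Σy)² = 12·355 − 57² = 4260 − 3249 = 1011
r = S_xy / √(S_xx·S_yy) = -207 / √(971·1011) = -207 / √981681 = -207 / 990.7982 = -0.2089
t = r·√(n−2)/√(1−r²) = -0.2089·√10 / √(1−0.043639) = -0.660600 / 0.977937 = -0.676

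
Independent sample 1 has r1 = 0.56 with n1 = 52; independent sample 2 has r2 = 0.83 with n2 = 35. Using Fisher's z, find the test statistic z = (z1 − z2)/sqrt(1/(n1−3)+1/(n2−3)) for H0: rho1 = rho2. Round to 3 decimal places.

-2.443

Fisher z-transforms: z1 = atanh(0.56) = 0.632833, z2 = atanh(0.83) = 1.188136; difference d = -0.555303
Var(d) = 1/49 + 1/32 = 0.0204082 + 0.0312500 = 0.0516582
z = d/√Var(d) = -0.555303 / √0.0516582 = -0.555303 / 0.227284 = -2.443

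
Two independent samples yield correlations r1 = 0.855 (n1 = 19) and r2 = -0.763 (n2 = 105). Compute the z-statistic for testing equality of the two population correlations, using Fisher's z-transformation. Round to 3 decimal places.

Fisher z-transforms: z1 = atanh(0.855) = 1.274453, z2 = atanh(-0.763) = -1.003356; difference d = 2.277809
Var(d) = 1/16 + 1/102 = 0.0625000 + 0.0098039 = 0.0723039
z = d/√Var(d) = 2.277809 / √0.0723039 = 2.277809 / 0.268894 = 8.471

8.471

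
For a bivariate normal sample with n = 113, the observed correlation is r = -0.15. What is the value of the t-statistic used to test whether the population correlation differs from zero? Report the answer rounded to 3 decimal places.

1 − r² = 1 − 0.0225 = 0.9775;  √(1−r²) = 0.988686
√(n−2) = √111 = 10.535654
t = r·√(n−2)/√(1−r²) = -0.15 · 10.535654 / 0.988686 = -1.598

-1.598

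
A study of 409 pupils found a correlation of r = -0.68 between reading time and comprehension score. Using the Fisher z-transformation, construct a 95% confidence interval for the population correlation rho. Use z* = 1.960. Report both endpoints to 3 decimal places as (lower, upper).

z_r = atanh(-0.68) = -0.829114;  SE = 1/√(n−3) = 1/√406 = 0.049629
z-limits: -0.829114 ± 1.960·0.049629 = -0.829114 ± 0.097273 = [-0.926387, -0.731841]
ρ-limits: (tanh -0.926387, tanh -0.731841) = (-0.729, -0.624)

(-0.729, -0.624)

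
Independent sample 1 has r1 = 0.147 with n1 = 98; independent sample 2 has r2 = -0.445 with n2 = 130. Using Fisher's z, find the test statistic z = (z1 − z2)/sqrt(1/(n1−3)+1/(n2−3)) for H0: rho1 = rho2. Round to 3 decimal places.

4.619

Fisher z-transforms: z1 = atanh(0.147) = 0.148073, z2 = atanh(-0.445) = -0.478448; difference d = 0.626521
Var(d) = 1/95 + 1/127 = 0.0105263 + 0.0078740 = 0.0184003
z = d/√Var(d) = 0.626521 / √0.0184003 = 0.626521 / 0.135648 = 4.619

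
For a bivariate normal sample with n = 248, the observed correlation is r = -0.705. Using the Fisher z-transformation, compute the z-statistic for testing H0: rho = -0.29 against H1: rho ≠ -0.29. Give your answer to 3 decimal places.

Fisher z: atanh(-0.705) = -0.877173, atanh(-0.29) = -0.298566
z = (z_r − z_0)·√(n−3) = (-0.877173 − (-0.298566))·√245 = -0.578607 · 15.652476 = -9.057

-9.057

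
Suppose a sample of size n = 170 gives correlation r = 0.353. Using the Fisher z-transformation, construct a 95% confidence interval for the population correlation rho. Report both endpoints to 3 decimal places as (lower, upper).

Fisher z: z_r = atanh(r) = ½·ln((1+0.353)/(1−0.353)) = 0.368867
SE(z) = 1/√(n−3) = 1/√167 = 0.077382
95% ⇒ z* = 1.960; margin = 1.960·0.077382 = 0.151669
CI on z-scale: (0.217198, 0.520536)
Back-transform: tanh(0.217198) = 0.213846, tanh(0.520536) = 0.478114

(0.214, 0.478)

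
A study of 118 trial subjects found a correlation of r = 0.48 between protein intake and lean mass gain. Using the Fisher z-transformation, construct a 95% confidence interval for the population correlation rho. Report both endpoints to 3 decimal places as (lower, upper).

Fisher z: z_r = atanh(r) = ½·ln((1+0.48)/(1−0.48)) = 0.522984
SE(z) = 1/√(n−3) = 1/√115 = 0.093250
95% ⇒ z* = 1.960; margin = 1.960·0.093250 = 0.182770
CI on z-scale: (0.340214, 0.705754)
Back-transform: tanh(0.340214) = 0.327668, tanh(0.705754) = 0.608007

(0.328, 0.608)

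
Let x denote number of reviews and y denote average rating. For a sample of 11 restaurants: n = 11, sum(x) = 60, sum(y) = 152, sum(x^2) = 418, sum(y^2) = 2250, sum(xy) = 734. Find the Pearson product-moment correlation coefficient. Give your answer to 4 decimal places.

-0.8161

Numerator: nΣxy − (Σx)(Σy) = 11·734 − (60)(152) = -1046
Denominator: √[(nΣx²−(Σx)²)(nΣy²−(Σy)²)]
  nΣx²−(Σx)² = 11·418 − 3600 = 998;  nΣy²−(Σy)² = 11·2250 − 23104 = 1646
  √(998·1646) = √1642708 = 1281.6817
r = -1046 / 1281.6817 = -0.8161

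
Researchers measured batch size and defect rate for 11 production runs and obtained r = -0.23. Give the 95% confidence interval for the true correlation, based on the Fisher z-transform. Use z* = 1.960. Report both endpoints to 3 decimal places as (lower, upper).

(-0.729, 0.429)

Fisher z: z_r = atanh(r) = ½·ln((1+(-0.23))/(1−(-0.23))) = -0.234189
SE(z) = 1/√(n−3) = 1/√8 = 0.353553
95% ⇒ z* = 1.960; margin = 1.960·0.353553 = 0.692964
CI on z-scale: (-0.927153, 0.458775)
Back-transform: tanh(-0.927153) = -0.729264, tanh(0.458775) = 0.429085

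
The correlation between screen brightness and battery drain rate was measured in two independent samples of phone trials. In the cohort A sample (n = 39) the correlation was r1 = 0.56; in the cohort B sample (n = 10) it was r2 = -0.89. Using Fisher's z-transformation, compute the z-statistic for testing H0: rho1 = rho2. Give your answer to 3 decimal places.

Fisher z-transforms: z1 = atanh(0.56) = 0.632833, z2 = atanh(-0.89) = -1.421926; difference d = 2.054759
Var(d) = 1/36 + 1/7 = 0.0277778 + 0.1428571 = 0.1706349
z = d/√Var(d) = 2.054759 / √0.1706349 = 2.054759 / 0.413080 = 4.974

4.974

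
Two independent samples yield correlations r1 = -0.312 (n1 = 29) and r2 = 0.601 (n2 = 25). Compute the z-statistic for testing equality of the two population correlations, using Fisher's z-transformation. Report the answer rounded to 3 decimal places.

z1 = atanh(-0.312) = -0.322760,  z2 = atanh(0.601) = 0.694711
SE = √(1/(n1−3) + 1/(n2−3)) = √(1/26 + 1/22) = √(0.0384615 + 0.0454545) = √0.0839160 = 0.289683
z = (z1 − z2)/SE = (-0.322760 − 0.694711) / 0.289683 = -1.017471 / 0.289683 = -3.512

-3.512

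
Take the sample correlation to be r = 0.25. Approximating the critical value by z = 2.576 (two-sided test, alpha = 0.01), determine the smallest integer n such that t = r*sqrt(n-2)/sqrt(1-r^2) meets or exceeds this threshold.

r√(n−2)/√(1−r²) ≥ 2.576  ⇔  n−2 ≥ (2.576)²·(1−r²)/r²
(1−r²)/r² = (1−0.0625)/0.0625 = 15.0000
n ≥ 2 + 6.635776·15.0000 = 2 + 99.5366 = 101.5366
⌈101.5366⌉ = 102

102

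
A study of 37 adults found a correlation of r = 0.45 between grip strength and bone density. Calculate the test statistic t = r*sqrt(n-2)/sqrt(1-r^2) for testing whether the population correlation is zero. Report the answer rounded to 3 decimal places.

t = r·√(n−2) / √(1−r²) with r = 0.45, n = 37
  = 0.45·√35 / √(1 − 0.2025)
  = 0.45·5.916080 / 0.893029
  = 2.662236 / 0.893029 = 2.981

2.981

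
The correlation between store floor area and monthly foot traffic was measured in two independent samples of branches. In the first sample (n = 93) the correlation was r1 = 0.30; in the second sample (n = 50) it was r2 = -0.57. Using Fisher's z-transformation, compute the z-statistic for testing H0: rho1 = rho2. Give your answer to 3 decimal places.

z1 = atanh(0.30) = 0.309520,  z2 = atanh(-0.57) = -0.647523
SE = √(1/(n1−3) + 1/(n2−3)) = √(1/90 + 1/47) = √(0.0111111 + 0.0212766) = √0.0323877 = 0.179966
z = (z1 − z2)/SE = (0.309520 − (-0.647523)) / 0.179966 = 0.957043 / 0.179966 = 5.318

5.318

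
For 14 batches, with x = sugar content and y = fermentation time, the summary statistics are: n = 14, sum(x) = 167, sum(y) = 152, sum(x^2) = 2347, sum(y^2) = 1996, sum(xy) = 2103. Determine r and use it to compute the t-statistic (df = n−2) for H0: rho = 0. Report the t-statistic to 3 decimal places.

Numerator: nΣxy − (Σx)(Σy) = 14·2103 − (167)(152) = 4058
Denominator: √[(nΣx²−(Σx)²)(nΣy²−(Σy)²)]
  nΣx²−(Σx)² = 14·2347 − 27889 = 4969;  nΣy²−(Σy)² = 14·1996 − 23104 = 4840
  √(4969·4840) = √24049960 = 4904.0759
r = 4058 / 4904.0759 = 0.8275
t = r·√(n−2)/√(1−r²) = 0.8275·√12 / √(1−0.684756) = 2.866544 / 0.561466 = 5.105

5.105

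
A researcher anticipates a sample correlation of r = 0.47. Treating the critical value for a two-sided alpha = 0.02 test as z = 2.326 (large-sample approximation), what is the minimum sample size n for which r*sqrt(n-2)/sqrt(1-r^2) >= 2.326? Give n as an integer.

Need r·√(n−2)/√(1−r²) ≥ 2.326
√(n−2) ≥ 2.326·√(1−0.2209) / 0.47 = 2.326·0.882666 / 0.47 = 4.3683
n−2 ≥ 19.0820  ⇒  n ≥ 21.0820
Smallest integer n = 22

22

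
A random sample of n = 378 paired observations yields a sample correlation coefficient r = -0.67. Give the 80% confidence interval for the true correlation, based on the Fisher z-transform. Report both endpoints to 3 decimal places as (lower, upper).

(-0.705, -0.632)

z_r = atanh(-0.67) = -0.810743;  SE = 1/√(n−3) = 1/√375 = 0.051640
z-limits: -0.810743 ± 1.282·0.051640 = -0.810743 ± 0.066202 = [-0.876945, -0.744541]
ρ-limits: (tanh -0.876945, tanh -0.744541) = (-0.705, -0.632)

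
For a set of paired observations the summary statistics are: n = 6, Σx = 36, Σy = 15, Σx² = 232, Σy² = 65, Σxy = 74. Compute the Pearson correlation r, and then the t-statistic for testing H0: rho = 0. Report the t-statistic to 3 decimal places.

Numerator: nΣxy − (Σx)(Σy) = 6·74 − (36)(15) = -96
Denominator: √[(nΣx²−(Σx)²)(nΣy²−(Σy)²)]
  nΣx²−(Σx)² = 6·232 − 1296 = 96;  nΣy²−(Σy)² = 6·65 − 225 = 165
  √(96·165) = √15840 = 125.8571
r = -96 / 125.8571 = -0.7628
t = r·√(n−2)/√(1−r²) = -0.7628·√4 / √(1−0.581864) = -1.525600 / 0.646634 = -2.359

-2.359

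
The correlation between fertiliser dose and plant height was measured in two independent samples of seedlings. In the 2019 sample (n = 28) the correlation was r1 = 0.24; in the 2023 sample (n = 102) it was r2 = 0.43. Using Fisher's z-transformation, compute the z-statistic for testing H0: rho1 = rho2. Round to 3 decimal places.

-0.961

z1 = atanh(0.24) = 0.244774,  z2 = atanh(0.43) = 0.459897
SE = √(1/(n1−3) + 1/(n2−3)) = √(1/25 + 1/99) = √(0.0400000 + 0.0101010) = √0.0501010 = 0.223833
z = (z1 − z2)/SE = (0.244774 − 0.459897) / 0.223833 = -0.215123 / 0.223833 = -0.961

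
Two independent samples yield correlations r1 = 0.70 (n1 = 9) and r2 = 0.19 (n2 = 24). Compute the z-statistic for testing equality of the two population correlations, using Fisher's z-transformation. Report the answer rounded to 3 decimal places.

1.458

z1 = atanh(0.70) = 0.867301,  z2 = atanh(0.19) = 0.192337
SE = √(1/(n1−3) + 1/(n2−3)) = √(1/6 + 1/21) = √(0.1666667 + 0.0476190) = √0.2142857 = 0.462910
z = (z1 − z2)/SE = (0.867301 − 0.192337) / 0.462910 = 0.674964 / 0.462910 = 1.458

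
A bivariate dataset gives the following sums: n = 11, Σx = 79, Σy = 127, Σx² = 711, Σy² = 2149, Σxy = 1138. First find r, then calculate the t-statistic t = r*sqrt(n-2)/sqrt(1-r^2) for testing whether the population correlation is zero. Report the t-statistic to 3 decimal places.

3.125

S_xy = nΣxy − ΣxΣy = 11·1138 − 79·127 = 12518 − 10033 = 2485
S_xx = nΣx² − (Σx)² = 11·711 − 79² = 7821 − 6241 = 1580
S_yy = nΣy² − (Σy)² = 11·2149 − 127² = 23639 − 16129 = 7510
r = S_xy / √(S_xx·S_yy) = 2485 / √(1580·7510) = 2485 / √11865800 = 2485 / 3444.6771 = 0.7214
t = r·√(n−2)/√(1−r²) = 0.7214·√9 / √(1−0.520418) = 2.164200 / 0.692519 = 3.125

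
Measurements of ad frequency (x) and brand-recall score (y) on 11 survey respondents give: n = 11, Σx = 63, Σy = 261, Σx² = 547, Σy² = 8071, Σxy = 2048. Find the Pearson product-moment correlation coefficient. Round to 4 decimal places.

S_xy = nΣxy − ΣxΣy = 11·2048 − 63·261 = 22528 − 16443 = 6085
S_xx = nΣx² − (Σx)² = 11·547 − 63² = 6017 − 3969 = 2048
S_yy = nΣy² − (Σy)² = 11·8071 − 261² = 88781 − 68121 = 20660
r = S_xy / √(S_xx·S_yy) = 6085 / √(2048·20660) = 6085 / √42311680 = 6085 / 6504.7429 = 0.9355

0.9355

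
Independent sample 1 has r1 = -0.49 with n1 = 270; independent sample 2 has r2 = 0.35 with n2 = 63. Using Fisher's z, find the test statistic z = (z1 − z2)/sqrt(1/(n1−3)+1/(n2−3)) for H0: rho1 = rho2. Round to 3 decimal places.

z1 = atanh(-0.49) = -0.536060,  z2 = atanh(0.35) = 0.365444
SE = √(1/(n1−3) + 1/(n2−3)) = √(1/267 + 1/60) = √(0.0037453 + 0.0166667) = √0.0204120 = 0.142871
z = (z1 − z2)/SE = (-0.536060 − 0.365444) / 0.142871 = -0.901504 / 0.142871 = -6.310

-6.310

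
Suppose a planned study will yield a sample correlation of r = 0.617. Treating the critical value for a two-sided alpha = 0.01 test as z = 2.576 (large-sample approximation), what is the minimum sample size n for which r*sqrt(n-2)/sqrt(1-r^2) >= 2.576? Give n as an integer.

13

Need r·√(n−2)/√(1−r²) ≥ 2.576
√(n−2) ≥ 2.576·√(1−0.380689) / 0.617 = 2.576·0.786963 / 0.617 = 3.2856
n−2 ≥ 10.7952  ⇒  n ≥ 12.7952
Smallest integer n = 13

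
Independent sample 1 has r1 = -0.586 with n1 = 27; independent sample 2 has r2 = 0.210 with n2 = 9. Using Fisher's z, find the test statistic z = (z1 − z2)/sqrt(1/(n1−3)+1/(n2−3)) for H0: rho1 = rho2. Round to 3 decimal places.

Fisher z-transforms: z1 = atanh(-0.586) = -0.671552, z2 = atanh(0.210) = 0.213171; difference d = -0.884723
Var(d) = 1/24 + 1/6 = 0.0416667 + 0.1666667 = 0.2083334
z = d/√Var(d) = -0.884723 / √0.2083334 = -0.884723 / 0.456436 = -1.938

-1.938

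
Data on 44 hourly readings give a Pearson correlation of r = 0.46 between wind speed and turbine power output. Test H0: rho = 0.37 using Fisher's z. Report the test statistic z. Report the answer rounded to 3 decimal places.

0.697

Fisher z: atanh(0.46) = 0.497311, atanh(0.37) = 0.388423
z = (z_r − z_0)·√(n−3) = (0.497311 − 0.388423)·√41 = 0.108888 · 6.403124 = 0.697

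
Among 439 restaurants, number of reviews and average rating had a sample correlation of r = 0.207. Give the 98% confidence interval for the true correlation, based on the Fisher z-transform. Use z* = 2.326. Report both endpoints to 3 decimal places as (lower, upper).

(0.098, 0.311)

Fisher z: z_r = atanh(r) = ½·ln((1+0.207)/(1−0.207)) = 0.210035
SE(z) = 1/√(n−3) = 1/√436 = 0.047891
98% ⇒ z* = 2.326; margin = 2.326·0.047891 = 0.111394
CI on z-scale: (0.098641, 0.321429)
Back-transform: tanh(0.098641) = 0.098322, tanh(0.321429) = 0.310798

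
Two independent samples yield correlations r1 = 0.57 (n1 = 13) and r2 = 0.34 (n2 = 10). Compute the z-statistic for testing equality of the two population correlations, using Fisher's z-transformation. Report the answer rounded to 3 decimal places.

Fisher z-transforms: z1 = atanh(0.57) = 0.647523, z2 = atanh(0.34) = 0.354093; difference d = 0.293430
Var(d) = 1/10 + 1/7 = 0.1000000 + 0.1428571 = 0.2428571
z = d/√Var(d) = 0.293430 / √0.2428571 = 0.293430 / 0.492805 = 0.595

0.595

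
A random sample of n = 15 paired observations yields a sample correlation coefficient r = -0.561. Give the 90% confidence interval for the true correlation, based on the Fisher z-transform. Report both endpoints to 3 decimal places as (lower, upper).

z_r = atanh(-0.561) = -0.634291;  SE = 1/√(n−3) = 1/√12 = 0.288675
z-limits: -0.634291 ± 1.645·0.288675 = -0.634291 ± 0.474870 = [-1.109161, -0.159421]
ρ-limits: (tanh -1.109161, tanh -0.159421) = (-0.804, -0.158)

(-0.804, -0.158)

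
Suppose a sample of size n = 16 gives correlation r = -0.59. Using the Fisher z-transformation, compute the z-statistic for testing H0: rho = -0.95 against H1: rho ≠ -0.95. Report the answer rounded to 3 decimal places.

4.161

z_r = atanh(-0.59) = -0.677666,  z_0 = atanh(-0.95) = -1.831781
SE = 1/√(n−3) = 1/√13 = 0.277350
z = (z_r − z_0)/SE = (-0.677666 − (-1.831781)) / 0.277350 = 1.154115 / 0.277350 = 4.161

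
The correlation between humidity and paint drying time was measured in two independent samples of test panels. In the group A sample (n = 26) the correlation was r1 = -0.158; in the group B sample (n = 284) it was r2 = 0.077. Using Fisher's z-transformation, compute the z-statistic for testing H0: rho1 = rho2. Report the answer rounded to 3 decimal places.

-1.090

Fisher z-transforms: z1 = atanh(-0.158) = -0.159335, z2 = atanh(0.077) = 0.077153; difference d = -0.236488
Var(d) = 1/23 + 1/281 = 0.0434783 + 0.0035587 = 0.0470370
z = d/√Var(d) = -0.236488 / √0.0470370 = -0.236488 / 0.216880 = -1.090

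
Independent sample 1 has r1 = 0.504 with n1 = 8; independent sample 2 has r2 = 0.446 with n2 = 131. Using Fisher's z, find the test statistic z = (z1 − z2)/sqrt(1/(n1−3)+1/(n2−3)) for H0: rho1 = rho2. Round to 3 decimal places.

0.164

Fisher z-transforms: z1 = atanh(0.504) = 0.554654, z2 = atanh(0.446) = 0.479696; difference d = 0.074958
Var(d) = 1/5 + 1/128 = 0.2000000 + 0.0078125 = 0.2078125
z = d/√Var(d) = 0.074958 / √0.2078125 = 0.074958 / 0.455865 = 0.164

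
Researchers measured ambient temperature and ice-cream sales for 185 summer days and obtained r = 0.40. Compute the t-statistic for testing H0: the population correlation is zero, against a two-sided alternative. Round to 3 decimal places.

5.904

t = r·√(n−2) / √(1−r²) with r = 0.40, n = 185
  = 0.40·√183 / √(1 − 0.1600)
  = 0.40·13.527749 / 0.916515
  = 5.411100 / 0.916515 = 5.904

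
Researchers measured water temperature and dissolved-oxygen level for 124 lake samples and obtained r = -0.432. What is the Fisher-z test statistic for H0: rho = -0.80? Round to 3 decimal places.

z_r = atanh(-0.432) = -0.462353,  z_0 = atanh(-0.80) = -1.098612
SE = 1/√(n−3) = 1/√121 = 0.090909
z = (z_r − z_0)/SE = (-0.462353 − (-1.098612)) / 0.090909 = 0.636259 / 0.090909 = 6.999

6.999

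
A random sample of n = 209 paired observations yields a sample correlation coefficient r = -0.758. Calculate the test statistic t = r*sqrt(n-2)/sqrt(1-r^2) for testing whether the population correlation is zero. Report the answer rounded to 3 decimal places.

t = r·√(n−2) / √(1−r²) with r = -0.758, n = 209
  = -0.758·√207 / √(1 − 0.574564)
  = -0.758·14.387495 / 0.652255
  = -10.905721 / 0.652255 = -16.720

-16.720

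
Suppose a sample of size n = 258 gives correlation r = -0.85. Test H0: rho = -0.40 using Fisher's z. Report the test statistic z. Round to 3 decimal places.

z_r = atanh(-0.85) = -1.256153,  z_0 = atanh(-0.40) = -0.423649
SE = 1/√(n−3) = 1/√255 = 0.062622
z = (z_r − z_0)/SE = (-1.256153 − (-0.423649)) / 0.062622 = -0.832504 / 0.062622 = -13.294

-13.294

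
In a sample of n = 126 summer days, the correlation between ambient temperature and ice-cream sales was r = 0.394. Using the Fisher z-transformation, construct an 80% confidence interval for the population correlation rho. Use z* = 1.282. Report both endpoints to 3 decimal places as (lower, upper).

Fisher z: z_r = atanh(r) = ½·ln((1+0.394)/(1−0.394)) = 0.416526
SE(z) = 1/√(n−3) = 1/√123 = 0.090167
80% ⇒ z* = 1.282; margin = 1.282·0.090167 = 0.115594
CI on z-scale: (0.300932, 0.532120)
Back-transform: tanh(0.300932) = 0.292165, tanh(0.532120) = 0.487000

(0.292, 0.487)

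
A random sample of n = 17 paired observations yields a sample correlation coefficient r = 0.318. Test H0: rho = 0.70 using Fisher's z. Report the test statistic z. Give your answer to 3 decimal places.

Fisher z: atanh(0.318) = 0.329421, atanh(0.70) = 0.867301
z = (z_r − z_0)·√(n−3) = (0.329421 − 0.867301)·√14 = -0.537880 · 3.741657 = -2.013

-2.013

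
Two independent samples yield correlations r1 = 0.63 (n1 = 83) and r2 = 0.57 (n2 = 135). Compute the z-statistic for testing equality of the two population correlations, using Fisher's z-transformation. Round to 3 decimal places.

z1 = atanh(0.63) = 0.741416,  z2 = atanh(0.57) = 0.647523
SE = √(1/(n1−3) + 1/(n2−3)) = √(1/80 + 1/132) = √(0.0125000 + 0.0075758) = √0.0200758 = 0.141689
z = (z1 − z2)/SE = (0.741416 − 0.647523) / 0.141689 = 0.093893 / 0.141689 = 0.663

0.663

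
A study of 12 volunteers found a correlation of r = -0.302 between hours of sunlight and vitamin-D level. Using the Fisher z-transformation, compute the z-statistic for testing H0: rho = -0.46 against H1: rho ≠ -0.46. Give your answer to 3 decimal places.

z_r = atanh(-0.302) = -0.311719,  z_0 = atanh(-0.46) = -0.497311
SE = 1/√(n−3) = 1/√9 = 0.333333
z = (z_r − z_0)/SE = (-0.311719 − (-0.497311)) / 0.333333 = 0.185592 / 0.333333 = 0.557

0.557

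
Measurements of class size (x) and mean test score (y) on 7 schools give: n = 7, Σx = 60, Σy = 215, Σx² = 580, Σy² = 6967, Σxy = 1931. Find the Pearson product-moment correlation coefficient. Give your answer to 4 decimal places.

S_xy = nΣxy − ΣxΣy = 7·1931 − 60·215 = 13517 − 12900 = 617
S_xx = nΣx² − (Σx)² = 7·580 − 60² = 4060 − 3600 = 460
S_yy = nΣy² − (Σy)² = 7·6967 − 215² = 48769 − 46225 = 2544
r = S_xy / √(S_xx·S_yy) = 617 / √(460·2544) = 617 / √1170240 = 617 / 1081.7763 = 0.5704

0.5704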